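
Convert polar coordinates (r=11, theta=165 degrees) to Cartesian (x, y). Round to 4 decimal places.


x = 11 * cos(165) = -10.6252
y = 11 * sin(165) = 2.847

(-10.6252, 2.847)


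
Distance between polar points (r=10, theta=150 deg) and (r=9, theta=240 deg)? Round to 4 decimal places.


d = sqrt(r1^2 + r2^2 - 2*r1*r2*cos(t2-t1))
d = sqrt(10^2 + 9^2 - 2*10*9*cos(240-150)) = 13.4536

13.4536


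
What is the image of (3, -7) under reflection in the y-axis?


Reflection across y-axis: (x, y) -> (-x, y)
(3, -7) -> (-3, -7)

(-3, -7)


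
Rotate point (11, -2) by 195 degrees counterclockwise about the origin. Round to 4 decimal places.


x' = 11*cos(195) - -2*sin(195) = -11.1428
y' = 11*sin(195) + -2*cos(195) = -0.9152

(-11.1428, -0.9152)


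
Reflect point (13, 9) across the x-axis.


Reflection across x-axis: (x, y) -> (x, -y)
(13, 9) -> (13, -9)

(13, -9)


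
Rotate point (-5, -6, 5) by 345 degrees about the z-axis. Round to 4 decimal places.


x' = -5*cos(345) - -6*sin(345) = -6.3825
y' = -5*sin(345) + -6*cos(345) = -4.5015
z' = 5

(-6.3825, -4.5015, 5)


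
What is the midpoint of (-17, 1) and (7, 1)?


Midpoint = ((-17+7)/2, (1+1)/2) = (-5, 1)

(-5, 1)


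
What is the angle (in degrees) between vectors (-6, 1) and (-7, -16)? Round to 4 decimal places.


dot = -6*-7 + 1*-16 = 26
|u| = 6.0828, |v| = 17.4642
cos(angle) = 0.2447
angle = 75.8329 degrees

75.8329 degrees


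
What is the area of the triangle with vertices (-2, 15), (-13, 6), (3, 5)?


Area = |x1(y2-y3) + x2(y3-y1) + x3(y1-y2)| / 2
= |-2*(6-5) + -13*(5-15) + 3*(15-6)| / 2
= 77.5

77.5


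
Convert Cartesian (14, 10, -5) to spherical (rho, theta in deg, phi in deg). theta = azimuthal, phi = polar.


rho = sqrt(14^2 + 10^2 + (-5)^2) = 17.9165
theta = atan2(10, 14) = 35.5377 deg
phi = acos(-5/17.9165) = 106.2049 deg

rho = 17.9165, theta = 35.5377 deg, phi = 106.2049 deg


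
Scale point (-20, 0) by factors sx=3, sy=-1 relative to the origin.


Scaling: (x*sx, y*sy) = (-20*3, 0*-1) = (-60, 0)

(-60, 0)


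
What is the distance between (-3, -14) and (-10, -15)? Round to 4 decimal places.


d = sqrt((-10--3)^2 + (-15--14)^2) = 7.0711

7.0711


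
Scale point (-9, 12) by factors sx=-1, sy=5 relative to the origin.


Scaling: (x*sx, y*sy) = (-9*-1, 12*5) = (9, 60)

(9, 60)


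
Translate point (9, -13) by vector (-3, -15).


Translation: (x+dx, y+dy) = (9+-3, -13+-15) = (6, -28)

(6, -28)


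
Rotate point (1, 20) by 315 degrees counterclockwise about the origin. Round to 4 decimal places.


x' = 1*cos(315) - 20*sin(315) = 14.8492
y' = 1*sin(315) + 20*cos(315) = 13.435

(14.8492, 13.435)


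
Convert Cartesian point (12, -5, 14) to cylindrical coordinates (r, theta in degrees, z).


r = sqrt(12^2 + (-5)^2) = 13
theta = atan2(-5, 12) = 337.3801 deg
z = 14

r = 13, theta = 337.3801 deg, z = 14


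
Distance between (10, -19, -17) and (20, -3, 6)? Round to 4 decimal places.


d = sqrt((20-10)^2 + (-3--19)^2 + (6--17)^2) = 29.7489

29.7489


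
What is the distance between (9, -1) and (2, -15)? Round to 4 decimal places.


d = sqrt((2-9)^2 + (-15--1)^2) = 15.6525

15.6525


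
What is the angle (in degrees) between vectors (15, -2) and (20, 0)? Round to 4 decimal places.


dot = 15*20 + -2*0 = 300
|u| = 15.1327, |v| = 20
cos(angle) = 0.9912
angle = 7.5946 degrees

7.5946 degrees


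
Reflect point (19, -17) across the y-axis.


Reflection across y-axis: (x, y) -> (-x, y)
(19, -17) -> (-19, -17)

(-19, -17)


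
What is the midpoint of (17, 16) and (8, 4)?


Midpoint = ((17+8)/2, (16+4)/2) = (12.5, 10)

(12.5, 10)


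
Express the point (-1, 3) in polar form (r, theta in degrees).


r = sqrt((-1)^2 + 3^2) = 3.1623
theta = atan2(3, -1) = 108.4349 degrees

r = 3.1623, theta = 108.4349 degrees


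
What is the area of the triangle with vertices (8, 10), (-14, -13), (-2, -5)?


Area = |x1(y2-y3) + x2(y3-y1) + x3(y1-y2)| / 2
= |8*(-13--5) + -14*(-5-10) + -2*(10--13)| / 2
= 50

50


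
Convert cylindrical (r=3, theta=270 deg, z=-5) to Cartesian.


x = 3 * cos(270) = 0
y = 3 * sin(270) = -3
z = -5

(0, -3, -5)


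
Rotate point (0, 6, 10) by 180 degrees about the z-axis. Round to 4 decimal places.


x' = 0*cos(180) - 6*sin(180) = 0
y' = 0*sin(180) + 6*cos(180) = -6
z' = 10

(0, -6, 10)


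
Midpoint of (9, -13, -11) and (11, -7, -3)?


Midpoint = ((9+11)/2, (-13+-7)/2, (-11+-3)/2) = (10, -10, -7)

(10, -10, -7)


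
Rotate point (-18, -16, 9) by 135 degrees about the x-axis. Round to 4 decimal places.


x' = -18
y' = -16*cos(135) - 9*sin(135) = 4.9497
z' = -16*sin(135) + 9*cos(135) = -17.6777

(-18, 4.9497, -17.6777)


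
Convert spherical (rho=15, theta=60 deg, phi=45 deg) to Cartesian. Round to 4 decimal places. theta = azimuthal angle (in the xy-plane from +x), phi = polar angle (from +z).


x = 15 * sin(45) * cos(60) = 5.3033
y = 15 * sin(45) * sin(60) = 9.1856
z = 15 * cos(45) = 10.6066

(5.3033, 9.1856, 10.6066)


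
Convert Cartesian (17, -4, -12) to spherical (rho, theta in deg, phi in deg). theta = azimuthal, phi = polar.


rho = sqrt(17^2 + (-4)^2 + (-12)^2) = 21.1896
theta = atan2(-4, 17) = 346.7595 deg
phi = acos(-12/21.1896) = 124.4937 deg

rho = 21.1896, theta = 346.7595 deg, phi = 124.4937 deg


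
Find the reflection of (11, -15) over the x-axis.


Reflection across x-axis: (x, y) -> (x, -y)
(11, -15) -> (11, 15)

(11, 15)


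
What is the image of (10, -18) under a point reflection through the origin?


Reflection through origin: (x, y) -> (-x, -y)
(10, -18) -> (-10, 18)

(-10, 18)


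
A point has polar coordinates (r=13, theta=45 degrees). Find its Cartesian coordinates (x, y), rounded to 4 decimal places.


x = 13 * cos(45) = 9.1924
y = 13 * sin(45) = 9.1924

(9.1924, 9.1924)


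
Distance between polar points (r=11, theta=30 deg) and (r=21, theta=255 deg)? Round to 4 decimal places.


d = sqrt(r1^2 + r2^2 - 2*r1*r2*cos(t2-t1))
d = sqrt(11^2 + 21^2 - 2*11*21*cos(255-30)) = 29.8108

29.8108


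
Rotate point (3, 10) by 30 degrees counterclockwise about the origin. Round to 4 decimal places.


x' = 3*cos(30) - 10*sin(30) = -2.4019
y' = 3*sin(30) + 10*cos(30) = 10.1603

(-2.4019, 10.1603)


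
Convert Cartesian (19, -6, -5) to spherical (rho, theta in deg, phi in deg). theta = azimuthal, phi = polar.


rho = sqrt(19^2 + (-6)^2 + (-5)^2) = 20.5426
theta = atan2(-6, 19) = 342.4744 deg
phi = acos(-5/20.5426) = 104.0871 deg

rho = 20.5426, theta = 342.4744 deg, phi = 104.0871 deg


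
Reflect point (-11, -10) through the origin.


Reflection through origin: (x, y) -> (-x, -y)
(-11, -10) -> (11, 10)

(11, 10)


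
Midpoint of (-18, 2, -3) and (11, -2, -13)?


Midpoint = ((-18+11)/2, (2+-2)/2, (-3+-13)/2) = (-3.5, 0, -8)

(-3.5, 0, -8)


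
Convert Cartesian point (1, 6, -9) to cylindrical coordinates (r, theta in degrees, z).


r = sqrt(1^2 + 6^2) = 6.0828
theta = atan2(6, 1) = 80.5377 deg
z = -9

r = 6.0828, theta = 80.5377 deg, z = -9


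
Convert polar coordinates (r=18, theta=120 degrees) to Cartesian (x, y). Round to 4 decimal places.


x = 18 * cos(120) = -9
y = 18 * sin(120) = 15.5885

(-9, 15.5885)


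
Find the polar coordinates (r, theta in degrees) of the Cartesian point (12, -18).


r = sqrt(12^2 + (-18)^2) = 21.6333
theta = atan2(-18, 12) = 303.6901 degrees

r = 21.6333, theta = 303.6901 degrees


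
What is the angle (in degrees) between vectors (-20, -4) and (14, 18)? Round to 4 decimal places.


dot = -20*14 + -4*18 = -352
|u| = 20.3961, |v| = 22.8035
cos(angle) = -0.7568
angle = 139.1849 degrees

139.1849 degrees


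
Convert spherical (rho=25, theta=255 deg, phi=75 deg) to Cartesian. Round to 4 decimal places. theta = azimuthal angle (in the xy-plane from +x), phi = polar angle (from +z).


x = 25 * sin(75) * cos(255) = -6.25
y = 25 * sin(75) * sin(255) = -23.3253
z = 25 * cos(75) = 6.4705

(-6.25, -23.3253, 6.4705)


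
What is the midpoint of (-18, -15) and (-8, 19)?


Midpoint = ((-18+-8)/2, (-15+19)/2) = (-13, 2)

(-13, 2)


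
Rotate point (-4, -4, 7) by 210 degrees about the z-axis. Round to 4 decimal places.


x' = -4*cos(210) - -4*sin(210) = 1.4641
y' = -4*sin(210) + -4*cos(210) = 5.4641
z' = 7

(1.4641, 5.4641, 7)


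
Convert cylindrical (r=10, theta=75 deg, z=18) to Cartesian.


x = 10 * cos(75) = 2.5882
y = 10 * sin(75) = 9.6593
z = 18

(2.5882, 9.6593, 18)


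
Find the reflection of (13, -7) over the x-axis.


Reflection across x-axis: (x, y) -> (x, -y)
(13, -7) -> (13, 7)

(13, 7)


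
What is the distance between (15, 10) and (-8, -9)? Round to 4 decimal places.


d = sqrt((-8-15)^2 + (-9-10)^2) = 29.8329

29.8329


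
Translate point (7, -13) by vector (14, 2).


Translation: (x+dx, y+dy) = (7+14, -13+2) = (21, -11)

(21, -11)


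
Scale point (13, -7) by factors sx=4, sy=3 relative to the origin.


Scaling: (x*sx, y*sy) = (13*4, -7*3) = (52, -21)

(52, -21)


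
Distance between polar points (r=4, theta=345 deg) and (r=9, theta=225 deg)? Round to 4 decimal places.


d = sqrt(r1^2 + r2^2 - 2*r1*r2*cos(t2-t1))
d = sqrt(4^2 + 9^2 - 2*4*9*cos(225-345)) = 11.5326

11.5326


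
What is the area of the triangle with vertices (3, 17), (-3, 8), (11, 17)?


Area = |x1(y2-y3) + x2(y3-y1) + x3(y1-y2)| / 2
= |3*(8-17) + -3*(17-17) + 11*(17-8)| / 2
= 36

36


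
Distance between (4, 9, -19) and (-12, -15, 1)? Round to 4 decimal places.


d = sqrt((-12-4)^2 + (-15-9)^2 + (1--19)^2) = 35.0999

35.0999


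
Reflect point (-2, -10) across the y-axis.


Reflection across y-axis: (x, y) -> (-x, y)
(-2, -10) -> (2, -10)

(2, -10)


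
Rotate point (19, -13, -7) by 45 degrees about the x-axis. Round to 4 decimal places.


x' = 19
y' = -13*cos(45) - -7*sin(45) = -4.2426
z' = -13*sin(45) + -7*cos(45) = -14.1421

(19, -4.2426, -14.1421)


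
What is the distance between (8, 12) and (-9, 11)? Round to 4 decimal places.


d = sqrt((-9-8)^2 + (11-12)^2) = 17.0294

17.0294


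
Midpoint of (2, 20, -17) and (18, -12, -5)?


Midpoint = ((2+18)/2, (20+-12)/2, (-17+-5)/2) = (10, 4, -11)

(10, 4, -11)


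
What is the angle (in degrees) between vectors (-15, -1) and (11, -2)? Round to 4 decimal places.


dot = -15*11 + -1*-2 = -163
|u| = 15.0333, |v| = 11.1803
cos(angle) = -0.9698
angle = 165.8811 degrees

165.8811 degrees


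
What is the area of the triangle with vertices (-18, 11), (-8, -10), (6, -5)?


Area = |x1(y2-y3) + x2(y3-y1) + x3(y1-y2)| / 2
= |-18*(-10--5) + -8*(-5-11) + 6*(11--10)| / 2
= 172

172


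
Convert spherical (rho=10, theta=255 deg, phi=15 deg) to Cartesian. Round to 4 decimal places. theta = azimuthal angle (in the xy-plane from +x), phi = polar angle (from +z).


x = 10 * sin(15) * cos(255) = -0.6699
y = 10 * sin(15) * sin(255) = -2.5
z = 10 * cos(15) = 9.6593

(-0.6699, -2.5, 9.6593)


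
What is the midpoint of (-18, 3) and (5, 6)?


Midpoint = ((-18+5)/2, (3+6)/2) = (-6.5, 4.5)

(-6.5, 4.5)


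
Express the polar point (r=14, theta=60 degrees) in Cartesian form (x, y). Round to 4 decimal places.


x = 14 * cos(60) = 7
y = 14 * sin(60) = 12.1244

(7, 12.1244)


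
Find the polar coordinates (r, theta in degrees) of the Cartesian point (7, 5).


r = sqrt(7^2 + 5^2) = 8.6023
theta = atan2(5, 7) = 35.5377 degrees

r = 8.6023, theta = 35.5377 degrees


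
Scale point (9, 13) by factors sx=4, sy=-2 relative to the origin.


Scaling: (x*sx, y*sy) = (9*4, 13*-2) = (36, -26)

(36, -26)


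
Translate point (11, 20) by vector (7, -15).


Translation: (x+dx, y+dy) = (11+7, 20+-15) = (18, 5)

(18, 5)


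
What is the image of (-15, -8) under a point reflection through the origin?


Reflection through origin: (x, y) -> (-x, -y)
(-15, -8) -> (15, 8)

(15, 8)


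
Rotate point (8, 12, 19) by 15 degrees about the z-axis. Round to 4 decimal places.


x' = 8*cos(15) - 12*sin(15) = 4.6216
y' = 8*sin(15) + 12*cos(15) = 13.6617
z' = 19

(4.6216, 13.6617, 19)


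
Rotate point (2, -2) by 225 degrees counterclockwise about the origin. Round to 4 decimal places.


x' = 2*cos(225) - -2*sin(225) = -2.8284
y' = 2*sin(225) + -2*cos(225) = 0

(-2.8284, 0)


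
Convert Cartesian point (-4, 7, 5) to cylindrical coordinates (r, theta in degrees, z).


r = sqrt((-4)^2 + 7^2) = 8.0623
theta = atan2(7, -4) = 119.7449 deg
z = 5

r = 8.0623, theta = 119.7449 deg, z = 5


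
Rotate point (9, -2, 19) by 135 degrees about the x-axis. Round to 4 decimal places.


x' = 9
y' = -2*cos(135) - 19*sin(135) = -12.0208
z' = -2*sin(135) + 19*cos(135) = -14.8492

(9, -12.0208, -14.8492)


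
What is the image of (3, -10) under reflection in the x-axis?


Reflection across x-axis: (x, y) -> (x, -y)
(3, -10) -> (3, 10)

(3, 10)


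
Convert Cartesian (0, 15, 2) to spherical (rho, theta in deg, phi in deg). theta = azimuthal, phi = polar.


rho = sqrt(0^2 + 15^2 + 2^2) = 15.1327
theta = atan2(15, 0) = 90 deg
phi = acos(2/15.1327) = 82.4054 deg

rho = 15.1327, theta = 90 deg, phi = 82.4054 deg


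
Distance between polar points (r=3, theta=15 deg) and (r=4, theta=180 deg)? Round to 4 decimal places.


d = sqrt(r1^2 + r2^2 - 2*r1*r2*cos(t2-t1))
d = sqrt(3^2 + 4^2 - 2*3*4*cos(180-15)) = 6.9413

6.9413


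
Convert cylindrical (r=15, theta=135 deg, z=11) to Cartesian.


x = 15 * cos(135) = -10.6066
y = 15 * sin(135) = 10.6066
z = 11

(-10.6066, 10.6066, 11)


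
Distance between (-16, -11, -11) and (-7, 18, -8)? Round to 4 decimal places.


d = sqrt((-7--16)^2 + (18--11)^2 + (-8--11)^2) = 30.5123

30.5123


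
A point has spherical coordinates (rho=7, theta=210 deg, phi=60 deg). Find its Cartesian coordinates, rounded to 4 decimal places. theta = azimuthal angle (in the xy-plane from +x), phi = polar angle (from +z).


x = 7 * sin(60) * cos(210) = -5.25
y = 7 * sin(60) * sin(210) = -3.0311
z = 7 * cos(60) = 3.5

(-5.25, -3.0311, 3.5)


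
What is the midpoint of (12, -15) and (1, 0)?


Midpoint = ((12+1)/2, (-15+0)/2) = (6.5, -7.5)

(6.5, -7.5)


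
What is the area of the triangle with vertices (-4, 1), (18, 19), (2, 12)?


Area = |x1(y2-y3) + x2(y3-y1) + x3(y1-y2)| / 2
= |-4*(19-12) + 18*(12-1) + 2*(1-19)| / 2
= 67

67


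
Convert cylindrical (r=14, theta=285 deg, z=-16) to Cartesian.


x = 14 * cos(285) = 3.6235
y = 14 * sin(285) = -13.523
z = -16

(3.6235, -13.523, -16)


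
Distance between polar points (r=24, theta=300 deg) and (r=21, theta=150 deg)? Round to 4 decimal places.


d = sqrt(r1^2 + r2^2 - 2*r1*r2*cos(t2-t1))
d = sqrt(24^2 + 21^2 - 2*24*21*cos(150-300)) = 43.4736

43.4736


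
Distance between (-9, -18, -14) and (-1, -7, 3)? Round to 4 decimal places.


d = sqrt((-1--9)^2 + (-7--18)^2 + (3--14)^2) = 21.7715

21.7715


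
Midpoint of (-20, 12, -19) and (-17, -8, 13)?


Midpoint = ((-20+-17)/2, (12+-8)/2, (-19+13)/2) = (-18.5, 2, -3)

(-18.5, 2, -3)


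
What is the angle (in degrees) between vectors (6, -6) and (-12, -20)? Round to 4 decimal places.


dot = 6*-12 + -6*-20 = 48
|u| = 8.4853, |v| = 23.3238
cos(angle) = 0.2425
angle = 75.9638 degrees

75.9638 degrees


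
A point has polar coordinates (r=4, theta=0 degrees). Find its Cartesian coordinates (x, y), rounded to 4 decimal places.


x = 4 * cos(0) = 4
y = 4 * sin(0) = 0

(4, 0)


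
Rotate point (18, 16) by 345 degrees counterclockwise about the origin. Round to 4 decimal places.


x' = 18*cos(345) - 16*sin(345) = 21.5278
y' = 18*sin(345) + 16*cos(345) = 10.7961

(21.5278, 10.7961)


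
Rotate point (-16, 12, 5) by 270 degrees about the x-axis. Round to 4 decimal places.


x' = -16
y' = 12*cos(270) - 5*sin(270) = 5
z' = 12*sin(270) + 5*cos(270) = -12

(-16, 5, -12)


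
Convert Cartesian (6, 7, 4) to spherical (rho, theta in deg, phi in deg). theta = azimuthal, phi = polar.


rho = sqrt(6^2 + 7^2 + 4^2) = 10.0499
theta = atan2(7, 6) = 49.3987 deg
phi = acos(4/10.0499) = 66.5459 deg

rho = 10.0499, theta = 49.3987 deg, phi = 66.5459 deg


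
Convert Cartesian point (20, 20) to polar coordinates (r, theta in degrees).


r = sqrt(20^2 + 20^2) = 28.2843
theta = atan2(20, 20) = 45 degrees

r = 28.2843, theta = 45 degrees


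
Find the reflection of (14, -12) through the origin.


Reflection through origin: (x, y) -> (-x, -y)
(14, -12) -> (-14, 12)

(-14, 12)


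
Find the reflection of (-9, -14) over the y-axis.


Reflection across y-axis: (x, y) -> (-x, y)
(-9, -14) -> (9, -14)

(9, -14)


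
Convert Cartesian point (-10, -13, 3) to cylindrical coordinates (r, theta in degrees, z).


r = sqrt((-10)^2 + (-13)^2) = 16.4012
theta = atan2(-13, -10) = 232.4314 deg
z = 3

r = 16.4012, theta = 232.4314 deg, z = 3


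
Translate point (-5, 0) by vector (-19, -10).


Translation: (x+dx, y+dy) = (-5+-19, 0+-10) = (-24, -10)

(-24, -10)


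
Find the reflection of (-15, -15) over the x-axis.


Reflection across x-axis: (x, y) -> (x, -y)
(-15, -15) -> (-15, 15)

(-15, 15)


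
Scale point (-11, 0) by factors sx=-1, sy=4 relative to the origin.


Scaling: (x*sx, y*sy) = (-11*-1, 0*4) = (11, 0)

(11, 0)


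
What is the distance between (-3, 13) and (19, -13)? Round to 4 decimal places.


d = sqrt((19--3)^2 + (-13-13)^2) = 34.0588

34.0588


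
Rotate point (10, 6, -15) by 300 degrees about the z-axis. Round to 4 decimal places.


x' = 10*cos(300) - 6*sin(300) = 10.1962
y' = 10*sin(300) + 6*cos(300) = -5.6603
z' = -15

(10.1962, -5.6603, -15)


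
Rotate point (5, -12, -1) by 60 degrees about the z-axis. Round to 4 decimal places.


x' = 5*cos(60) - -12*sin(60) = 12.8923
y' = 5*sin(60) + -12*cos(60) = -1.6699
z' = -1

(12.8923, -1.6699, -1)


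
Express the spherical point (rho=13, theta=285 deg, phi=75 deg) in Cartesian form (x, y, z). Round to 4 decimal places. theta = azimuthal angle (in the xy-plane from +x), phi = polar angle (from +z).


x = 13 * sin(75) * cos(285) = 3.25
y = 13 * sin(75) * sin(285) = -12.1292
z = 13 * cos(75) = 3.3646

(3.25, -12.1292, 3.3646)


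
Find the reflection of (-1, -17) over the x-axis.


Reflection across x-axis: (x, y) -> (x, -y)
(-1, -17) -> (-1, 17)

(-1, 17)


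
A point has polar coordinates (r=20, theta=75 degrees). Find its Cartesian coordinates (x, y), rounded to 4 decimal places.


x = 20 * cos(75) = 5.1764
y = 20 * sin(75) = 19.3185

(5.1764, 19.3185)


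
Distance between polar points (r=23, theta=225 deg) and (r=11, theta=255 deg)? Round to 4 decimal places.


d = sqrt(r1^2 + r2^2 - 2*r1*r2*cos(t2-t1))
d = sqrt(23^2 + 11^2 - 2*23*11*cos(255-225)) = 14.553

14.553


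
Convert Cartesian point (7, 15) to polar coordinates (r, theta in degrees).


r = sqrt(7^2 + 15^2) = 16.5529
theta = atan2(15, 7) = 64.9831 degrees

r = 16.5529, theta = 64.9831 degrees


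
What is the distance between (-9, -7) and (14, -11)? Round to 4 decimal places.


d = sqrt((14--9)^2 + (-11--7)^2) = 23.3452

23.3452


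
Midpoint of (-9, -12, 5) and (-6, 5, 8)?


Midpoint = ((-9+-6)/2, (-12+5)/2, (5+8)/2) = (-7.5, -3.5, 6.5)

(-7.5, -3.5, 6.5)


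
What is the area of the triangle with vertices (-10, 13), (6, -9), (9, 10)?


Area = |x1(y2-y3) + x2(y3-y1) + x3(y1-y2)| / 2
= |-10*(-9-10) + 6*(10-13) + 9*(13--9)| / 2
= 185

185


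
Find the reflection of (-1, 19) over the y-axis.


Reflection across y-axis: (x, y) -> (-x, y)
(-1, 19) -> (1, 19)

(1, 19)


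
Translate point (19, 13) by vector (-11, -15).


Translation: (x+dx, y+dy) = (19+-11, 13+-15) = (8, -2)

(8, -2)


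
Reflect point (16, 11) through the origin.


Reflection through origin: (x, y) -> (-x, -y)
(16, 11) -> (-16, -11)

(-16, -11)


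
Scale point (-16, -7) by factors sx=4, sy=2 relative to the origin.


Scaling: (x*sx, y*sy) = (-16*4, -7*2) = (-64, -14)

(-64, -14)


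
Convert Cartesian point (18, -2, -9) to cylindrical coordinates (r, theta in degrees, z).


r = sqrt(18^2 + (-2)^2) = 18.1108
theta = atan2(-2, 18) = 353.6598 deg
z = -9

r = 18.1108, theta = 353.6598 deg, z = -9


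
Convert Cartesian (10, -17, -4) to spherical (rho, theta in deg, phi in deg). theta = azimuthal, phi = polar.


rho = sqrt(10^2 + (-17)^2 + (-4)^2) = 20.1246
theta = atan2(-17, 10) = 300.4655 deg
phi = acos(-4/20.1246) = 101.4645 deg

rho = 20.1246, theta = 300.4655 deg, phi = 101.4645 deg


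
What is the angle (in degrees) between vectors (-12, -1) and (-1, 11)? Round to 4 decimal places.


dot = -12*-1 + -1*11 = 1
|u| = 12.0416, |v| = 11.0454
cos(angle) = 0.0075
angle = 89.5692 degrees

89.5692 degrees


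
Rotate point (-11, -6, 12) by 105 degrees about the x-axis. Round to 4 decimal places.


x' = -11
y' = -6*cos(105) - 12*sin(105) = -10.0382
z' = -6*sin(105) + 12*cos(105) = -8.9014

(-11, -10.0382, -8.9014)


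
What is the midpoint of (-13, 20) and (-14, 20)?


Midpoint = ((-13+-14)/2, (20+20)/2) = (-13.5, 20)

(-13.5, 20)


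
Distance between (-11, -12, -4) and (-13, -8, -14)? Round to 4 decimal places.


d = sqrt((-13--11)^2 + (-8--12)^2 + (-14--4)^2) = 10.9545

10.9545


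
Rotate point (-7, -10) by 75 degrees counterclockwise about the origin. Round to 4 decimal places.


x' = -7*cos(75) - -10*sin(75) = 7.8475
y' = -7*sin(75) + -10*cos(75) = -9.3497

(7.8475, -9.3497)


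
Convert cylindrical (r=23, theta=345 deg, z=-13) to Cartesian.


x = 23 * cos(345) = 22.2163
y = 23 * sin(345) = -5.9528
z = -13

(22.2163, -5.9528, -13)


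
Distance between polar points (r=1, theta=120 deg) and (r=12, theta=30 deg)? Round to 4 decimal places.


d = sqrt(r1^2 + r2^2 - 2*r1*r2*cos(t2-t1))
d = sqrt(1^2 + 12^2 - 2*1*12*cos(30-120)) = 12.0416

12.0416


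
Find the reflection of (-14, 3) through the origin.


Reflection through origin: (x, y) -> (-x, -y)
(-14, 3) -> (14, -3)

(14, -3)


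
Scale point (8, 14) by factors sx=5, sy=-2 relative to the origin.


Scaling: (x*sx, y*sy) = (8*5, 14*-2) = (40, -28)

(40, -28)


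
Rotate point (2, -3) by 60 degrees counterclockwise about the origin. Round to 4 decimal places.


x' = 2*cos(60) - -3*sin(60) = 3.5981
y' = 2*sin(60) + -3*cos(60) = 0.2321

(3.5981, 0.2321)


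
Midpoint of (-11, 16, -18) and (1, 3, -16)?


Midpoint = ((-11+1)/2, (16+3)/2, (-18+-16)/2) = (-5, 9.5, -17)

(-5, 9.5, -17)


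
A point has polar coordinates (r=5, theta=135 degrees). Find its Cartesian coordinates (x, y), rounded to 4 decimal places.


x = 5 * cos(135) = -3.5355
y = 5 * sin(135) = 3.5355

(-3.5355, 3.5355)


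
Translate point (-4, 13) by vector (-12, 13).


Translation: (x+dx, y+dy) = (-4+-12, 13+13) = (-16, 26)

(-16, 26)


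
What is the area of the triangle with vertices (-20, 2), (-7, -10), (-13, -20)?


Area = |x1(y2-y3) + x2(y3-y1) + x3(y1-y2)| / 2
= |-20*(-10--20) + -7*(-20-2) + -13*(2--10)| / 2
= 101

101


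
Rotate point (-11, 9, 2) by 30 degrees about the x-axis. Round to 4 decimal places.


x' = -11
y' = 9*cos(30) - 2*sin(30) = 6.7942
z' = 9*sin(30) + 2*cos(30) = 6.2321

(-11, 6.7942, 6.2321)


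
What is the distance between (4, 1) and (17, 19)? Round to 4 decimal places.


d = sqrt((17-4)^2 + (19-1)^2) = 22.2036

22.2036


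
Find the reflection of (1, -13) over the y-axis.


Reflection across y-axis: (x, y) -> (-x, y)
(1, -13) -> (-1, -13)

(-1, -13)


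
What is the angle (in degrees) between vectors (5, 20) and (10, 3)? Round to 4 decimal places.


dot = 5*10 + 20*3 = 110
|u| = 20.6155, |v| = 10.4403
cos(angle) = 0.5111
angle = 59.2645 degrees

59.2645 degrees


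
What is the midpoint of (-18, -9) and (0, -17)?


Midpoint = ((-18+0)/2, (-9+-17)/2) = (-9, -13)

(-9, -13)


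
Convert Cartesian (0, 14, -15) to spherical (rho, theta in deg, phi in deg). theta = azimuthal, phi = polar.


rho = sqrt(0^2 + 14^2 + (-15)^2) = 20.5183
theta = atan2(14, 0) = 90 deg
phi = acos(-15/20.5183) = 136.9749 deg

rho = 20.5183, theta = 90 deg, phi = 136.9749 deg


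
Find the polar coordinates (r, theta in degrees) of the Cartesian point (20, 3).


r = sqrt(20^2 + 3^2) = 20.2237
theta = atan2(3, 20) = 8.5308 degrees

r = 20.2237, theta = 8.5308 degrees


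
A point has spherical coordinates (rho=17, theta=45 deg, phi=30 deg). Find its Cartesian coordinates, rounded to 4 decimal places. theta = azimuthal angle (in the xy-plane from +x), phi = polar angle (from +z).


x = 17 * sin(30) * cos(45) = 6.0104
y = 17 * sin(30) * sin(45) = 6.0104
z = 17 * cos(30) = 14.7224

(6.0104, 6.0104, 14.7224)


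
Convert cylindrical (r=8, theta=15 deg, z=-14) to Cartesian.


x = 8 * cos(15) = 7.7274
y = 8 * sin(15) = 2.0706
z = -14

(7.7274, 2.0706, -14)


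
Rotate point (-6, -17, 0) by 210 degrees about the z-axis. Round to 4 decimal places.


x' = -6*cos(210) - -17*sin(210) = -3.3038
y' = -6*sin(210) + -17*cos(210) = 17.7224
z' = 0

(-3.3038, 17.7224, 0)


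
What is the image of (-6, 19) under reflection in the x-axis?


Reflection across x-axis: (x, y) -> (x, -y)
(-6, 19) -> (-6, -19)

(-6, -19)


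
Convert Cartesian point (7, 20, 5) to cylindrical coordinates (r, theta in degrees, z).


r = sqrt(7^2 + 20^2) = 21.1896
theta = atan2(20, 7) = 70.71 deg
z = 5

r = 21.1896, theta = 70.71 deg, z = 5


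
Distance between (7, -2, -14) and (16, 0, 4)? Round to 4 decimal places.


d = sqrt((16-7)^2 + (0--2)^2 + (4--14)^2) = 20.2237

20.2237


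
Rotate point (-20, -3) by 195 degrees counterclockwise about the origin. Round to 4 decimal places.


x' = -20*cos(195) - -3*sin(195) = 18.5421
y' = -20*sin(195) + -3*cos(195) = 8.0742

(18.5421, 8.0742)


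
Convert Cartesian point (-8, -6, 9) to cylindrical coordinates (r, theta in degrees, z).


r = sqrt((-8)^2 + (-6)^2) = 10
theta = atan2(-6, -8) = 216.8699 deg
z = 9

r = 10, theta = 216.8699 deg, z = 9


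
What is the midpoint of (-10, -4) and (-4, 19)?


Midpoint = ((-10+-4)/2, (-4+19)/2) = (-7, 7.5)

(-7, 7.5)


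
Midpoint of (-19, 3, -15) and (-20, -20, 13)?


Midpoint = ((-19+-20)/2, (3+-20)/2, (-15+13)/2) = (-19.5, -8.5, -1)

(-19.5, -8.5, -1)


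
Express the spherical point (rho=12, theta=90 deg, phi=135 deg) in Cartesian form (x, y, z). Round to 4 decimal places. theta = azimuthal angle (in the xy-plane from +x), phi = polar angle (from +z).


x = 12 * sin(135) * cos(90) = 0
y = 12 * sin(135) * sin(90) = 8.4853
z = 12 * cos(135) = -8.4853

(0, 8.4853, -8.4853)


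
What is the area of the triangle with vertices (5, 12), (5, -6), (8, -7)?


Area = |x1(y2-y3) + x2(y3-y1) + x3(y1-y2)| / 2
= |5*(-6--7) + 5*(-7-12) + 8*(12--6)| / 2
= 27

27


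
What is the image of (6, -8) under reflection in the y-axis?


Reflection across y-axis: (x, y) -> (-x, y)
(6, -8) -> (-6, -8)

(-6, -8)


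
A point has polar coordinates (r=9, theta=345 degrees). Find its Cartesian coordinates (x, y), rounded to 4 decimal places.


x = 9 * cos(345) = 8.6933
y = 9 * sin(345) = -2.3294

(8.6933, -2.3294)


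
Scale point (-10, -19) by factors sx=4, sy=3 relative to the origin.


Scaling: (x*sx, y*sy) = (-10*4, -19*3) = (-40, -57)

(-40, -57)


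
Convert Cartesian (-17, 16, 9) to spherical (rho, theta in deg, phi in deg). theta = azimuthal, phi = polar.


rho = sqrt((-17)^2 + 16^2 + 9^2) = 25.02
theta = atan2(16, -17) = 136.7357 deg
phi = acos(9/25.02) = 68.9175 deg

rho = 25.02, theta = 136.7357 deg, phi = 68.9175 deg


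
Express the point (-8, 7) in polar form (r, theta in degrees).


r = sqrt((-8)^2 + 7^2) = 10.6301
theta = atan2(7, -8) = 138.8141 degrees

r = 10.6301, theta = 138.8141 degrees


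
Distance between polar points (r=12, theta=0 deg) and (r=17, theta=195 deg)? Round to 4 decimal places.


d = sqrt(r1^2 + r2^2 - 2*r1*r2*cos(t2-t1))
d = sqrt(12^2 + 17^2 - 2*12*17*cos(195-0)) = 28.7593

28.7593


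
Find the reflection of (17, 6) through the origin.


Reflection through origin: (x, y) -> (-x, -y)
(17, 6) -> (-17, -6)

(-17, -6)


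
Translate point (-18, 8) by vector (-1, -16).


Translation: (x+dx, y+dy) = (-18+-1, 8+-16) = (-19, -8)

(-19, -8)


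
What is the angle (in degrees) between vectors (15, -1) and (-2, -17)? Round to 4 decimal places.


dot = 15*-2 + -1*-17 = -13
|u| = 15.0333, |v| = 17.1172
cos(angle) = -0.0505
angle = 92.8958 degrees

92.8958 degrees


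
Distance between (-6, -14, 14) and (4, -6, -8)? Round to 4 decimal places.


d = sqrt((4--6)^2 + (-6--14)^2 + (-8-14)^2) = 25.4558

25.4558


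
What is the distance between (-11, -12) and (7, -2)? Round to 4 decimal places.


d = sqrt((7--11)^2 + (-2--12)^2) = 20.5913

20.5913


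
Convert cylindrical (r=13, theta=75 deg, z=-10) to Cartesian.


x = 13 * cos(75) = 3.3646
y = 13 * sin(75) = 12.557
z = -10

(3.3646, 12.557, -10)


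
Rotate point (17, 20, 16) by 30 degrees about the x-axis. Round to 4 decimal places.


x' = 17
y' = 20*cos(30) - 16*sin(30) = 9.3205
z' = 20*sin(30) + 16*cos(30) = 23.8564

(17, 9.3205, 23.8564)


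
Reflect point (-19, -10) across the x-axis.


Reflection across x-axis: (x, y) -> (x, -y)
(-19, -10) -> (-19, 10)

(-19, 10)


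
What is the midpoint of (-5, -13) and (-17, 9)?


Midpoint = ((-5+-17)/2, (-13+9)/2) = (-11, -2)

(-11, -2)


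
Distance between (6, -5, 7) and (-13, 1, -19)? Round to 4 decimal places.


d = sqrt((-13-6)^2 + (1--5)^2 + (-19-7)^2) = 32.7567

32.7567


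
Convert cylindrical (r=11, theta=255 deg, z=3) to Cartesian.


x = 11 * cos(255) = -2.847
y = 11 * sin(255) = -10.6252
z = 3

(-2.847, -10.6252, 3)


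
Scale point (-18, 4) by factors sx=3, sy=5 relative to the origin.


Scaling: (x*sx, y*sy) = (-18*3, 4*5) = (-54, 20)

(-54, 20)


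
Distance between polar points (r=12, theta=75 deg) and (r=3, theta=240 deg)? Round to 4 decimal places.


d = sqrt(r1^2 + r2^2 - 2*r1*r2*cos(t2-t1))
d = sqrt(12^2 + 3^2 - 2*12*3*cos(240-75)) = 14.918

14.918


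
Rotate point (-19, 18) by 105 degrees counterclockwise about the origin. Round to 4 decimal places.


x' = -19*cos(105) - 18*sin(105) = -12.4691
y' = -19*sin(105) + 18*cos(105) = -23.0113

(-12.4691, -23.0113)


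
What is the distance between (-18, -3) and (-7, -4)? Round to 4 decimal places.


d = sqrt((-7--18)^2 + (-4--3)^2) = 11.0454

11.0454


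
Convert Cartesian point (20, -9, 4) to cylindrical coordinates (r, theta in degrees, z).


r = sqrt(20^2 + (-9)^2) = 21.9317
theta = atan2(-9, 20) = 335.7723 deg
z = 4

r = 21.9317, theta = 335.7723 deg, z = 4


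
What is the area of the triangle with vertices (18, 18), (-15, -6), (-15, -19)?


Area = |x1(y2-y3) + x2(y3-y1) + x3(y1-y2)| / 2
= |18*(-6--19) + -15*(-19-18) + -15*(18--6)| / 2
= 214.5

214.5


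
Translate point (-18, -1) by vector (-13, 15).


Translation: (x+dx, y+dy) = (-18+-13, -1+15) = (-31, 14)

(-31, 14)


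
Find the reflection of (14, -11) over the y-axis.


Reflection across y-axis: (x, y) -> (-x, y)
(14, -11) -> (-14, -11)

(-14, -11)


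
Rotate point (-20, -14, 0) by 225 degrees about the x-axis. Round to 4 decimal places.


x' = -20
y' = -14*cos(225) - 0*sin(225) = 9.8995
z' = -14*sin(225) + 0*cos(225) = 9.8995

(-20, 9.8995, 9.8995)


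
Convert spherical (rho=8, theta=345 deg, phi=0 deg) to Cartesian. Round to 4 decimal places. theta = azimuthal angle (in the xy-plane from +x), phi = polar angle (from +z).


x = 8 * sin(0) * cos(345) = 0
y = 8 * sin(0) * sin(345) = 0
z = 8 * cos(0) = 8

(0, 0, 8)


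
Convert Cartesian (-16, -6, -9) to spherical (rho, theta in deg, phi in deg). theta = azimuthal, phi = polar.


rho = sqrt((-16)^2 + (-6)^2 + (-9)^2) = 19.3132
theta = atan2(-6, -16) = 200.556 deg
phi = acos(-9/19.3132) = 117.7751 deg

rho = 19.3132, theta = 200.556 deg, phi = 117.7751 deg


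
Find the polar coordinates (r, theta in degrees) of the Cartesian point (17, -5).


r = sqrt(17^2 + (-5)^2) = 17.72
theta = atan2(-5, 17) = 343.6105 degrees

r = 17.72, theta = 343.6105 degrees


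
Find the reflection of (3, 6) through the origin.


Reflection through origin: (x, y) -> (-x, -y)
(3, 6) -> (-3, -6)

(-3, -6)


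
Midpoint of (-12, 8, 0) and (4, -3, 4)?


Midpoint = ((-12+4)/2, (8+-3)/2, (0+4)/2) = (-4, 2.5, 2)

(-4, 2.5, 2)


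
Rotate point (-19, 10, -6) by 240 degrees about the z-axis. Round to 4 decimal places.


x' = -19*cos(240) - 10*sin(240) = 18.1603
y' = -19*sin(240) + 10*cos(240) = 11.4545
z' = -6

(18.1603, 11.4545, -6)


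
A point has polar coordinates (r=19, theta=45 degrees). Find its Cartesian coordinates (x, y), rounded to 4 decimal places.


x = 19 * cos(45) = 13.435
y = 19 * sin(45) = 13.435

(13.435, 13.435)


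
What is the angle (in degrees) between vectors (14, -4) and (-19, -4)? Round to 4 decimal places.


dot = 14*-19 + -4*-4 = -250
|u| = 14.5602, |v| = 19.4165
cos(angle) = -0.8843
angle = 152.1659 degrees

152.1659 degrees


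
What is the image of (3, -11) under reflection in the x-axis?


Reflection across x-axis: (x, y) -> (x, -y)
(3, -11) -> (3, 11)

(3, 11)


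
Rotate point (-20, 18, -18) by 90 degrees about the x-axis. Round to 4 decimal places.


x' = -20
y' = 18*cos(90) - -18*sin(90) = 18
z' = 18*sin(90) + -18*cos(90) = 18

(-20, 18, 18)


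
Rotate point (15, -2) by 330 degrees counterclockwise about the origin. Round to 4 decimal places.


x' = 15*cos(330) - -2*sin(330) = 11.9904
y' = 15*sin(330) + -2*cos(330) = -9.2321

(11.9904, -9.2321)


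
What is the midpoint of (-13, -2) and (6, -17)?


Midpoint = ((-13+6)/2, (-2+-17)/2) = (-3.5, -9.5)

(-3.5, -9.5)


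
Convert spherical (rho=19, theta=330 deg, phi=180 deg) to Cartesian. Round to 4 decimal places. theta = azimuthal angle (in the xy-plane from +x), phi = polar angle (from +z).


x = 19 * sin(180) * cos(330) = 0
y = 19 * sin(180) * sin(330) = 0
z = 19 * cos(180) = -19

(0, 0, -19)


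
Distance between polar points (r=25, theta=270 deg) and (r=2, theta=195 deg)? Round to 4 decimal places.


d = sqrt(r1^2 + r2^2 - 2*r1*r2*cos(t2-t1))
d = sqrt(25^2 + 2^2 - 2*25*2*cos(195-270)) = 24.5585

24.5585


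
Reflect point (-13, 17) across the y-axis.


Reflection across y-axis: (x, y) -> (-x, y)
(-13, 17) -> (13, 17)

(13, 17)


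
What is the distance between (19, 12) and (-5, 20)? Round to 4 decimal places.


d = sqrt((-5-19)^2 + (20-12)^2) = 25.2982

25.2982


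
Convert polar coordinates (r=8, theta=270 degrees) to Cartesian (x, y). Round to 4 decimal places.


x = 8 * cos(270) = 0
y = 8 * sin(270) = -8

(0, -8)


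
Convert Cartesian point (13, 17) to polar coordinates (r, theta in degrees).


r = sqrt(13^2 + 17^2) = 21.4009
theta = atan2(17, 13) = 52.5946 degrees

r = 21.4009, theta = 52.5946 degrees


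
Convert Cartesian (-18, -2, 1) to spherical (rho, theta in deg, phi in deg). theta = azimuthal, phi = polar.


rho = sqrt((-18)^2 + (-2)^2 + 1^2) = 18.1384
theta = atan2(-2, -18) = 186.3402 deg
phi = acos(1/18.1384) = 86.8396 deg

rho = 18.1384, theta = 186.3402 deg, phi = 86.8396 deg


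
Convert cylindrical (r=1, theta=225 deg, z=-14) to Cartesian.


x = 1 * cos(225) = -0.7071
y = 1 * sin(225) = -0.7071
z = -14

(-0.7071, -0.7071, -14)


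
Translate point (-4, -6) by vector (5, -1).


Translation: (x+dx, y+dy) = (-4+5, -6+-1) = (1, -7)

(1, -7)


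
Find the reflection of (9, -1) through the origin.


Reflection through origin: (x, y) -> (-x, -y)
(9, -1) -> (-9, 1)

(-9, 1)


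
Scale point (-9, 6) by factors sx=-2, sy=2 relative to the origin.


Scaling: (x*sx, y*sy) = (-9*-2, 6*2) = (18, 12)

(18, 12)


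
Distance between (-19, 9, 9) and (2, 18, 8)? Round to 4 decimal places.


d = sqrt((2--19)^2 + (18-9)^2 + (8-9)^2) = 22.8692

22.8692


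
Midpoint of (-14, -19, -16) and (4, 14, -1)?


Midpoint = ((-14+4)/2, (-19+14)/2, (-16+-1)/2) = (-5, -2.5, -8.5)

(-5, -2.5, -8.5)


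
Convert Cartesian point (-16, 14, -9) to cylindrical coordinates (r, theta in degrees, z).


r = sqrt((-16)^2 + 14^2) = 21.2603
theta = atan2(14, -16) = 138.8141 deg
z = -9

r = 21.2603, theta = 138.8141 deg, z = -9


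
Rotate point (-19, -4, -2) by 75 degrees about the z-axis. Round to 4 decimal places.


x' = -19*cos(75) - -4*sin(75) = -1.0539
y' = -19*sin(75) + -4*cos(75) = -19.3879
z' = -2

(-1.0539, -19.3879, -2)


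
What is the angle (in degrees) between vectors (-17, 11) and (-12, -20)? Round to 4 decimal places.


dot = -17*-12 + 11*-20 = -16
|u| = 20.2485, |v| = 23.3238
cos(angle) = -0.0339
angle = 91.9415 degrees

91.9415 degrees


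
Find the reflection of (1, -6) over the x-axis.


Reflection across x-axis: (x, y) -> (x, -y)
(1, -6) -> (1, 6)

(1, 6)


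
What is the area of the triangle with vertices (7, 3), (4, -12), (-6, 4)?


Area = |x1(y2-y3) + x2(y3-y1) + x3(y1-y2)| / 2
= |7*(-12-4) + 4*(4-3) + -6*(3--12)| / 2
= 99

99


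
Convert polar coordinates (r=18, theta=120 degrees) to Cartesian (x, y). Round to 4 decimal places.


x = 18 * cos(120) = -9
y = 18 * sin(120) = 15.5885

(-9, 15.5885)


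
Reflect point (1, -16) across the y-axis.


Reflection across y-axis: (x, y) -> (-x, y)
(1, -16) -> (-1, -16)

(-1, -16)


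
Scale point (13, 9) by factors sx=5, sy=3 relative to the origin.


Scaling: (x*sx, y*sy) = (13*5, 9*3) = (65, 27)

(65, 27)


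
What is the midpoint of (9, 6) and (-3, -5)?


Midpoint = ((9+-3)/2, (6+-5)/2) = (3, 0.5)

(3, 0.5)


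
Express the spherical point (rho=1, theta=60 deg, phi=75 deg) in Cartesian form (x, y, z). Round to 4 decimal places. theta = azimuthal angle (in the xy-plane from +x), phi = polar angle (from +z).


x = 1 * sin(75) * cos(60) = 0.483
y = 1 * sin(75) * sin(60) = 0.8365
z = 1 * cos(75) = 0.2588

(0.483, 0.8365, 0.2588)


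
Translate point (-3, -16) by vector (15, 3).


Translation: (x+dx, y+dy) = (-3+15, -16+3) = (12, -13)

(12, -13)


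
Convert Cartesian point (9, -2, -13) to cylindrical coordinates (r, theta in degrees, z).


r = sqrt(9^2 + (-2)^2) = 9.2195
theta = atan2(-2, 9) = 347.4712 deg
z = -13

r = 9.2195, theta = 347.4712 deg, z = -13


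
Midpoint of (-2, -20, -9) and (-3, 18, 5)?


Midpoint = ((-2+-3)/2, (-20+18)/2, (-9+5)/2) = (-2.5, -1, -2)

(-2.5, -1, -2)


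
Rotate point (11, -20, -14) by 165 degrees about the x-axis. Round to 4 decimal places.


x' = 11
y' = -20*cos(165) - -14*sin(165) = 22.942
z' = -20*sin(165) + -14*cos(165) = 8.3466

(11, 22.942, 8.3466)


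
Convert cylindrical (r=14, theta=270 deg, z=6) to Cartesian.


x = 14 * cos(270) = 0
y = 14 * sin(270) = -14
z = 6

(0, -14, 6)


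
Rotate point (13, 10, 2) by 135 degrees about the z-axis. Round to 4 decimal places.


x' = 13*cos(135) - 10*sin(135) = -16.2635
y' = 13*sin(135) + 10*cos(135) = 2.1213
z' = 2

(-16.2635, 2.1213, 2)


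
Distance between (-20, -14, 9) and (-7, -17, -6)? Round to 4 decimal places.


d = sqrt((-7--20)^2 + (-17--14)^2 + (-6-9)^2) = 20.0749

20.0749


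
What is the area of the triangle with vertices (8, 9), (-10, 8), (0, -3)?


Area = |x1(y2-y3) + x2(y3-y1) + x3(y1-y2)| / 2
= |8*(8--3) + -10*(-3-9) + 0*(9-8)| / 2
= 104

104


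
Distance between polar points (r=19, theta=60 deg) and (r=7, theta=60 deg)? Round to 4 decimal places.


d = sqrt(r1^2 + r2^2 - 2*r1*r2*cos(t2-t1))
d = sqrt(19^2 + 7^2 - 2*19*7*cos(60-60)) = 12

12


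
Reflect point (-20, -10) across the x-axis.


Reflection across x-axis: (x, y) -> (x, -y)
(-20, -10) -> (-20, 10)

(-20, 10)


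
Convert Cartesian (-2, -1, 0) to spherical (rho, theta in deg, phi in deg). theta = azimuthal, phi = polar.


rho = sqrt((-2)^2 + (-1)^2 + 0^2) = 2.2361
theta = atan2(-1, -2) = 206.5651 deg
phi = acos(0/2.2361) = 90 deg

rho = 2.2361, theta = 206.5651 deg, phi = 90 deg
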